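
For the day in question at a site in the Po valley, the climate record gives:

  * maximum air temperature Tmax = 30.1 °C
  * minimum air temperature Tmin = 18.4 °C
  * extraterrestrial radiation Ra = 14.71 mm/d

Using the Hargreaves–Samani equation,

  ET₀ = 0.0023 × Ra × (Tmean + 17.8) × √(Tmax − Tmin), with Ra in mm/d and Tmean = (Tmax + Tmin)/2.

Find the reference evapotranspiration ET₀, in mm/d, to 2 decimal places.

Tmean = (30.1 + 18.4)/2 = 24.25 °C
ET₀ = 0.0023 × 14.71 × (24.25 + 17.8) × √11.7 = 0.0023 × 14.71 × 42.05 × 3.4205 = 4.8663 mm/d

4.87 mm/d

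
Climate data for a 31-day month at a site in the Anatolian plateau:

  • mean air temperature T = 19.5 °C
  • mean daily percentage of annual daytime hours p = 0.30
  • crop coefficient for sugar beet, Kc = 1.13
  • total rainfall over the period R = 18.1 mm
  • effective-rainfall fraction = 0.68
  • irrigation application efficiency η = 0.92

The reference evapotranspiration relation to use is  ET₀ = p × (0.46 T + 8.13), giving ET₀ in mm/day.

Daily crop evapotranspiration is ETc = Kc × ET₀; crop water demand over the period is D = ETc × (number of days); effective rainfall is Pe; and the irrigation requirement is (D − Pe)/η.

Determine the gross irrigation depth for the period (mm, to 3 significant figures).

182 mm

ET₀ = 0.30 × (0.46 × 19.5 + 8.13) = 0.30 × 17.100 = 5.1300 mm/d
ETc = Kc × ET₀ = 1.13 × 5.1300 = 5.7969 mm/d
Crop demand D = ETc × 31 d = 5.7969 × 31 = 179.704 mm
Pe = 0.68 × 18.1 = 12.308 mm
D − Pe = 179.704 − 12.308 = 167.396 mm
Gross irrigation = 167.396 / 0.92 = 181.952 mm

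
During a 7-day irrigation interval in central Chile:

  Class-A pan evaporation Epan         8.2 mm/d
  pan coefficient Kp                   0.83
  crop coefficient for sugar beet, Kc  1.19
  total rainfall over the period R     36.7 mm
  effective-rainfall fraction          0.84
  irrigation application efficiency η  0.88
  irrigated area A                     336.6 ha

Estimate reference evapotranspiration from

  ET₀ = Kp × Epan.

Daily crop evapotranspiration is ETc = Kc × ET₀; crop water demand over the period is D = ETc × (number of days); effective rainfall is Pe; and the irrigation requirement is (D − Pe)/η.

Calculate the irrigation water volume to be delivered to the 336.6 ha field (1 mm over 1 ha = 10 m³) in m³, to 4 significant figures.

ET₀ = 0.83 × 8.2 = 6.8060 mm/d
ETc = Kc × ET₀ = 1.19 × 6.8060 = 8.0991 mm/d
Crop demand D = ETc × 7 d = 8.0991 × 7 = 56.694 mm
Pe = 0.84 × 36.7 = 30.828 mm
D − Pe = 56.694 − 30.828 = 25.866 mm
Gross irrigation = 25.866 / 0.88 = 29.393 mm
Volume = 29.393 mm × 336.6 ha × 10 = 98936.8 m³

98940 m³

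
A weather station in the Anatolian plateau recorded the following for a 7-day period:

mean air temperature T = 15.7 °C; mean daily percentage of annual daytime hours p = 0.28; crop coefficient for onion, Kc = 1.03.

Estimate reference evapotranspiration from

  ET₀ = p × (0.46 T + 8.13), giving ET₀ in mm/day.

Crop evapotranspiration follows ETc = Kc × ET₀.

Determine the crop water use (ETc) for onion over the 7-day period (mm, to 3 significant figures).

31.0 mm

ET₀ = 0.28 × (0.46 × 15.7 + 8.13) = 0.28 × 15.352 = 4.2986 mm/d
ETc = Kc × ET₀ = 1.03 × 4.2986 = 4.4276 mm/d
Over 7 days: 4.4276 × 7 = 30.993 mm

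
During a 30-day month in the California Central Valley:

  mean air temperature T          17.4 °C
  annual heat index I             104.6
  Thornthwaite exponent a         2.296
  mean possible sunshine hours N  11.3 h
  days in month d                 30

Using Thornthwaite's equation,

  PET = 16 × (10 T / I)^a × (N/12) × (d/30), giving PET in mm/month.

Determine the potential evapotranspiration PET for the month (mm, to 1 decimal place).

10T/I = 10 × 17.4 / 104.6 = 1.6635
(10T/I)^a = 1.6635^2.296 = 3.2171
Uncorrected PET = 16 × 3.2171 = 51.474 mm
Correction = (N/12)(d/30) = (11.3/12)(30/30) = 0.9417
PET = 51.474 × 0.9417 = 48.473 mm/month

48.5 mm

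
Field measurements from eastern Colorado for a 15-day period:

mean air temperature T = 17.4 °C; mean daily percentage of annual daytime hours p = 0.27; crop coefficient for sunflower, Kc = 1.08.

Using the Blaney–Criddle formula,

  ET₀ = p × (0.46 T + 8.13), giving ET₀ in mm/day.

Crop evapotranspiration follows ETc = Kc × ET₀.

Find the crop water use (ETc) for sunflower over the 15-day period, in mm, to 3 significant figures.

70.6 mm

ET₀ = 0.27 × (0.46 × 17.4 + 8.13) = 0.27 × 16.134 = 4.3562 mm/d
ETc = Kc × ET₀ = 1.08 × 4.3562 = 4.7047 mm/d
Over 15 days: 4.7047 × 15 = 70.571 mm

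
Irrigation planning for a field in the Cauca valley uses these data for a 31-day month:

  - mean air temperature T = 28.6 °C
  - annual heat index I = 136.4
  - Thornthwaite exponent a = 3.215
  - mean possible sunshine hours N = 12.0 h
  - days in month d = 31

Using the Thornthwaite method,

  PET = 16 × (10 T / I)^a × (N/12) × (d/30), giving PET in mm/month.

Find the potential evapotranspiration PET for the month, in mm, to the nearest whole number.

179 mm

10T/I = 10 × 28.6 / 136.4 = 2.0968
(10T/I)^a = 2.0968^3.215 = 10.8095
Uncorrected PET = 16 × 10.8095 = 172.952 mm
Correction = (N/12)(d/30) = (12.0/12)(31/30) = 1.0333
PET = 172.952 × 1.0333 = 178.711 mm/month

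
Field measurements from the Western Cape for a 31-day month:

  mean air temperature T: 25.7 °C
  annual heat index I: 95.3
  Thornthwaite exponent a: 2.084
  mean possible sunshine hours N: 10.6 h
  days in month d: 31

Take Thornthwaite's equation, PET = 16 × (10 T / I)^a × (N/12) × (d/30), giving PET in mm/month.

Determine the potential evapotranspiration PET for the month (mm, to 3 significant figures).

115 mm

10T/I = 10 × 25.7 / 95.3 = 2.6967
(10T/I)^a = 2.6967^2.084 = 7.9042
Uncorrected PET = 16 × 7.9042 = 126.467 mm
Correction = (N/12)(d/30) = (10.6/12)(31/30) = 0.9128
PET = 126.467 × 0.9128 = 115.439 mm/month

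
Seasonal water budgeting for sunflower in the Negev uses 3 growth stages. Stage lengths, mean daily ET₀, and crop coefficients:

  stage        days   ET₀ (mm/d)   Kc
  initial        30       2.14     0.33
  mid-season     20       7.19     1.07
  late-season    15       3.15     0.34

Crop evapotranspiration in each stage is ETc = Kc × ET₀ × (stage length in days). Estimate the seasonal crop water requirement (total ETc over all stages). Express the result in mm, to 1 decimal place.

initial: 0.33 × 2.14 × 30 = 21.19 mm
mid-season: 1.07 × 7.19 × 20 = 153.87 mm
late-season: 0.34 × 3.15 × 15 = 16.07 mm
Seasonal total = 191.13 mm

191.1 mm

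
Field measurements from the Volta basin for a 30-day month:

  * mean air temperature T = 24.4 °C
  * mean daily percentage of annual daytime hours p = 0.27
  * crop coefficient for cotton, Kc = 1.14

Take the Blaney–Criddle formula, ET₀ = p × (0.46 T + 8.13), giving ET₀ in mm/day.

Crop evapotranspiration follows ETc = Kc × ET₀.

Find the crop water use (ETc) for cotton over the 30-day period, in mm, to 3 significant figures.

ET₀ = 0.27 × (0.46 × 24.4 + 8.13) = 0.27 × 19.354 = 5.2256 mm/d
ETc = Kc × ET₀ = 1.14 × 5.2256 = 5.9572 mm/d
Over 30 days: 5.9572 × 30 = 178.716 mm

179 mm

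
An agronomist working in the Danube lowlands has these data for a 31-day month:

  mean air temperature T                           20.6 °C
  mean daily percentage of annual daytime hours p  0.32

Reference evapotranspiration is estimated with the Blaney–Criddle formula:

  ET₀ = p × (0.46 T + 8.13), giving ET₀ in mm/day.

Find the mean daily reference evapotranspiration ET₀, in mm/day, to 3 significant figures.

5.63 mm/day

ET₀ = 0.32 × (0.46 × 20.6 + 8.13) = 0.32 × 17.606 = 5.6339 mm/d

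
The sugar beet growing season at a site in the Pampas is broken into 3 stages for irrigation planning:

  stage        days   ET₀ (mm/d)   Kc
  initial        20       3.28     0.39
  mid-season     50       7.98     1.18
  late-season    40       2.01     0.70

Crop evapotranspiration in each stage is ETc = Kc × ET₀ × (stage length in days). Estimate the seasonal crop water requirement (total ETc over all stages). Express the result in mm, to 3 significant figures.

553 mm

initial: 0.39 × 3.28 × 20 = 25.58 mm
mid-season: 1.18 × 7.98 × 50 = 470.82 mm
late-season: 0.70 × 2.01 × 40 = 56.28 mm
Seasonal total = 552.68 mm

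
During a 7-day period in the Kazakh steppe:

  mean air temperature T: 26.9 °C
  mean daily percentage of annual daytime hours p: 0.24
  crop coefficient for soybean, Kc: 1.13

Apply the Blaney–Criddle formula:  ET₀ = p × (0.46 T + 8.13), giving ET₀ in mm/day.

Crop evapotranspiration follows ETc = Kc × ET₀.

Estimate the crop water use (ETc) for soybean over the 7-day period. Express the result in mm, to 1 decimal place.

ET₀ = 0.24 × (0.46 × 26.9 + 8.13) = 0.24 × 20.504 = 4.9210 mm/d
ETc = Kc × ET₀ = 1.13 × 4.9210 = 5.5607 mm/d
Over 7 days: 5.5607 × 7 = 38.925 mm

38.9 mm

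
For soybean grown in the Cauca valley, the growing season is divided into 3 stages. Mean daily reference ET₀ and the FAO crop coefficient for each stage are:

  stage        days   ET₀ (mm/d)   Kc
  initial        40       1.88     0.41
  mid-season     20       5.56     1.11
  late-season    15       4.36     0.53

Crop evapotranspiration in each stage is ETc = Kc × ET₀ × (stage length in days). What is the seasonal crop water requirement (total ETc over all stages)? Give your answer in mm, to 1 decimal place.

initial: 0.41 × 1.88 × 40 = 30.83 mm
mid-season: 1.11 × 5.56 × 20 = 123.43 mm
late-season: 0.53 × 4.36 × 15 = 34.66 mm
Seasonal total = 188.92 mm

188.9 mm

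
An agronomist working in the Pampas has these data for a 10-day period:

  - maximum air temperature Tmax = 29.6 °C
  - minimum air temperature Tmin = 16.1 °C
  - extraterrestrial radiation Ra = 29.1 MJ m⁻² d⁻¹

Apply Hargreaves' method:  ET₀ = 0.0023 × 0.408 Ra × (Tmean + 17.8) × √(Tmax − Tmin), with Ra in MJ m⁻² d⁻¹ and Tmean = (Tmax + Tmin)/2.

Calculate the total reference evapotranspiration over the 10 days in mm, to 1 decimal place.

40.8 mm

Tmean = (29.6 + 16.1)/2 = 22.85 °C
0.408 Ra = 0.408 × 29.1 = 11.8728 mm/d equivalent
ET₀ = 0.0023 × 11.8728 × (22.85 + 17.8) × √13.5 = 0.0023 × 11.8728 × 40.65 × 3.6742 = 4.0785 mm/d
Over 10 days: 4.0785 × 10 = 40.785 mm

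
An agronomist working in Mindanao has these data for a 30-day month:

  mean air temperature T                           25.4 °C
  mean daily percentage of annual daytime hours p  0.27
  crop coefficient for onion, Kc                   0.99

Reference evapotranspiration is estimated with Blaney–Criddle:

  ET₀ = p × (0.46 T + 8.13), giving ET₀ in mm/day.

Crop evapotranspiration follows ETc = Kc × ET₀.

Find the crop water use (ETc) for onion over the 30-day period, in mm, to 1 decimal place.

ET₀ = 0.27 × (0.46 × 25.4 + 8.13) = 0.27 × 19.814 = 5.3498 mm/d
ETc = Kc × ET₀ = 0.99 × 5.3498 = 5.2963 mm/d
Over 30 days: 5.2963 × 30 = 158.889 mm

158.9 mm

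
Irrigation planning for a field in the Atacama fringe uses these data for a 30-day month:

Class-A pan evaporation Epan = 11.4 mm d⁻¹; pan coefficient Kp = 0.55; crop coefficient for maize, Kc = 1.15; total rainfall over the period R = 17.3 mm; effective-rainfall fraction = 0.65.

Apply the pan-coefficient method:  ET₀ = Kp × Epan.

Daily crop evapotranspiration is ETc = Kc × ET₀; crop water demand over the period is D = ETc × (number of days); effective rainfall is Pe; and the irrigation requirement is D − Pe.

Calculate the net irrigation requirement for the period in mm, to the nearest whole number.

205 mm

ET₀ = 0.55 × 11.4 = 6.2700 mm/d
ETc = Kc × ET₀ = 1.15 × 6.2700 = 7.2105 mm/d
Crop demand D = ETc × 30 d = 7.2105 × 30 = 216.315 mm
Pe = 0.65 × 17.3 = 11.245 mm
D − Pe = 216.315 − 11.245 = 205.070 mm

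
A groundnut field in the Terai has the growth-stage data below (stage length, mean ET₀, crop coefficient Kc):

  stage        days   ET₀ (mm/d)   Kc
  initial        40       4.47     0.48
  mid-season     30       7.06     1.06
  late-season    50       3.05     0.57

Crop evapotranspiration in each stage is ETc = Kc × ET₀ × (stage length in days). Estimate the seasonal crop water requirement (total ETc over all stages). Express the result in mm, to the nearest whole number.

397 mm

initial: 0.48 × 4.47 × 40 = 85.82 mm
mid-season: 1.06 × 7.06 × 30 = 224.51 mm
late-season: 0.57 × 3.05 × 50 = 86.93 mm
Seasonal total = 397.26 mm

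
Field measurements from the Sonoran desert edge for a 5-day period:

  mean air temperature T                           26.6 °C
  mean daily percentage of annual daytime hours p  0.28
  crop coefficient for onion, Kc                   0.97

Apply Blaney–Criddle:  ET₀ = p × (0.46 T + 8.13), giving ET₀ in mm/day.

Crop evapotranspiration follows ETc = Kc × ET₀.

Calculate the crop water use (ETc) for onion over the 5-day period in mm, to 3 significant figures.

27.7 mm

ET₀ = 0.28 × (0.46 × 26.6 + 8.13) = 0.28 × 20.366 = 5.7025 mm/d
ETc = Kc × ET₀ = 0.97 × 5.7025 = 5.5314 mm/d
Over 5 days: 5.5314 × 5 = 27.657 mm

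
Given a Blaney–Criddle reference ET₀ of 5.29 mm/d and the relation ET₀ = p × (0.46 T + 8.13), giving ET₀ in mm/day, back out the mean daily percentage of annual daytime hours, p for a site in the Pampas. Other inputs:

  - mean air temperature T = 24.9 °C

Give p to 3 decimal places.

p = ET₀ / (0.46 T + 8.13) = 5.29 / (0.46 × 24.9 + 8.13) = 5.29 / 19.584 = 0.2701

0.270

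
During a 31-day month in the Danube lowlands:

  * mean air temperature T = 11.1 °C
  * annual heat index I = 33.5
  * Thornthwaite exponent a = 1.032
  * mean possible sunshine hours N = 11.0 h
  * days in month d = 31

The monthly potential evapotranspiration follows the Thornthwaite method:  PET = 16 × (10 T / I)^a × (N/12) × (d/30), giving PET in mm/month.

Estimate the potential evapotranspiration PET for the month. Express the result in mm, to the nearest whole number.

52 mm

10T/I = 10 × 11.1 / 33.5 = 3.3134
(10T/I)^a = 3.3134^1.032 = 3.4429
Uncorrected PET = 16 × 3.4429 = 55.086 mm
Correction = (N/12)(d/30) = (11.0/12)(31/30) = 0.9472
PET = 55.086 × 0.9472 = 52.177 mm/month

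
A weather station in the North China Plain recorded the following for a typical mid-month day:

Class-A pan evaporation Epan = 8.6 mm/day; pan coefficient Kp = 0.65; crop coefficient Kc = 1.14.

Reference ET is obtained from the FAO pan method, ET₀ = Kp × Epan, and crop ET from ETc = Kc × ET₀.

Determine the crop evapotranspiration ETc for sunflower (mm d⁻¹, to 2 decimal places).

ET₀ = 0.65 × 8.6 = 5.5900 mm/d
ETc = Kc × ET₀ = 1.14 × 5.5900 = 6.3726 mm/d

6.37 mm d⁻¹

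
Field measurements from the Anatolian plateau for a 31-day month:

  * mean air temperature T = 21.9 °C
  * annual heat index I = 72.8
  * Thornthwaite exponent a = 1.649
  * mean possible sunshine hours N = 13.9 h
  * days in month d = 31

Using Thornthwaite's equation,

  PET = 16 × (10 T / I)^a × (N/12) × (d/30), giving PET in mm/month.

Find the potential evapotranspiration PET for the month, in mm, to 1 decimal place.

117.7 mm

10T/I = 10 × 21.9 / 72.8 = 3.0082
(10T/I)^a = 3.0082^1.649 = 6.1479
Uncorrected PET = 16 × 6.1479 = 98.366 mm
Correction = (N/12)(d/30) = (13.9/12)(31/30) = 1.1969
PET = 98.366 × 1.1969 = 117.734 mm/month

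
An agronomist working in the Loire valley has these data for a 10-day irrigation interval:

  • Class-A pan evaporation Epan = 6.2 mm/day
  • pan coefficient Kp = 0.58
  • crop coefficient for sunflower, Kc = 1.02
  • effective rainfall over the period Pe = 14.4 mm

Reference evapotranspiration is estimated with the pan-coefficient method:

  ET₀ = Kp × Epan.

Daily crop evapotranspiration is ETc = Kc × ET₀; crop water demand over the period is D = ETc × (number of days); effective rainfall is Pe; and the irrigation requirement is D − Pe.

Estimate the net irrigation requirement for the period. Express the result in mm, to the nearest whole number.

22 mm

ET₀ = 0.58 × 6.2 = 3.5960 mm/d
ETc = Kc × ET₀ = 1.02 × 3.5960 = 3.6679 mm/d
Crop demand D = ETc × 10 d = 3.6679 × 10 = 36.679 mm
D − Pe = 36.679 − 14.4 = 22.279 mm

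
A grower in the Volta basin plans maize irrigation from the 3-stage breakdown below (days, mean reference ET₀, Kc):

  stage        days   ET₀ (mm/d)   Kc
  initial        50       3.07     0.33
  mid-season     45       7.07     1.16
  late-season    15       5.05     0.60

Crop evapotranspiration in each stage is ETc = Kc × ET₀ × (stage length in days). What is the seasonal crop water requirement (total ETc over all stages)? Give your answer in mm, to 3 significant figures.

initial: 0.33 × 3.07 × 50 = 50.66 mm
mid-season: 1.16 × 7.07 × 45 = 369.05 mm
late-season: 0.60 × 5.05 × 15 = 45.45 mm
Seasonal total = 465.16 mm

465 mm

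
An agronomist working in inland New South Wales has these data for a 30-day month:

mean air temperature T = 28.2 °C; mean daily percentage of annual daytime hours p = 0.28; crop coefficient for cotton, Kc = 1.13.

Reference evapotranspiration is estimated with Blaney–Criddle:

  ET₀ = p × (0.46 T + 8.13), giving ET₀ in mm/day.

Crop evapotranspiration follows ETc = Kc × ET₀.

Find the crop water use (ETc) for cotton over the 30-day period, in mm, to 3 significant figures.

ET₀ = 0.28 × (0.46 × 28.2 + 8.13) = 0.28 × 21.102 = 5.9086 mm/d
ETc = Kc × ET₀ = 1.13 × 5.9086 = 6.6767 mm/d
Over 30 days: 6.6767 × 30 = 200.301 mm

200 mm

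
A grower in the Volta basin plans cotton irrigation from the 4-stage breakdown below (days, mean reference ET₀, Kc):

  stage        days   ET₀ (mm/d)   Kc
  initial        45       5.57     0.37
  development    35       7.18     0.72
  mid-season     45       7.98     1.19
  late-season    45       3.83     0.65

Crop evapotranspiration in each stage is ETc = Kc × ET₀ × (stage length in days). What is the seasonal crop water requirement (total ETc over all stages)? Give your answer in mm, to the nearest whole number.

813 mm

initial: 0.37 × 5.57 × 45 = 92.74 mm
development: 0.72 × 7.18 × 35 = 180.94 mm
mid-season: 1.19 × 7.98 × 45 = 427.33 mm
late-season: 0.65 × 3.83 × 45 = 112.03 mm
Seasonal total = 813.04 mm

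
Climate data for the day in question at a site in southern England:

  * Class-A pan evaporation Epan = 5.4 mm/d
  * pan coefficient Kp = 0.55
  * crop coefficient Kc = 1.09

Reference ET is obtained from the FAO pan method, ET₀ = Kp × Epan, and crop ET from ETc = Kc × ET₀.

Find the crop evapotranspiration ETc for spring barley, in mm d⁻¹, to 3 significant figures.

ET₀ = 0.55 × 5.4 = 2.9700 mm/d
ETc = Kc × ET₀ = 1.09 × 2.9700 = 3.2373 mm/d

3.24 mm d⁻¹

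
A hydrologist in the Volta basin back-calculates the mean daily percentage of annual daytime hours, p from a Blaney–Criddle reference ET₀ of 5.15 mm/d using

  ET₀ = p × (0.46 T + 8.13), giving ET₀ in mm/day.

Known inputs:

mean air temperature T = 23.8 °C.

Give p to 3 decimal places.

p = ET₀ / (0.46 T + 8.13) = 5.15 / (0.46 × 23.8 + 8.13) = 5.15 / 19.078 = 0.2699

0.270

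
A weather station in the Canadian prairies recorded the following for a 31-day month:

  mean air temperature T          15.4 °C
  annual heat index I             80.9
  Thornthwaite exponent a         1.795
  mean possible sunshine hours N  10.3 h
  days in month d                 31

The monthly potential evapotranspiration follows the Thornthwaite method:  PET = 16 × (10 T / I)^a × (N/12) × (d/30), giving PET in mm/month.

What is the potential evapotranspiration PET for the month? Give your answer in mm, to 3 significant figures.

10T/I = 10 × 15.4 / 80.9 = 1.9036
(10T/I)^a = 1.9036^1.795 = 3.1757
Uncorrected PET = 16 × 3.1757 = 50.811 mm
Correction = (N/12)(d/30) = (10.3/12)(31/30) = 0.8869
PET = 50.811 × 0.8869 = 45.064 mm/month

45.1 mm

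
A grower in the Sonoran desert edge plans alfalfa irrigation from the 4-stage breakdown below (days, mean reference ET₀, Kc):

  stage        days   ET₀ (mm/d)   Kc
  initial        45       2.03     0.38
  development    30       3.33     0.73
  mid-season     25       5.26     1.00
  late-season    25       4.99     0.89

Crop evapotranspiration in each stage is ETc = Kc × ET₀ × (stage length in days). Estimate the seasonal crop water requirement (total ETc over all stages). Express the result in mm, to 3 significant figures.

350 mm

initial: 0.38 × 2.03 × 45 = 34.71 mm
development: 0.73 × 3.33 × 30 = 72.93 mm
mid-season: 1.00 × 5.26 × 25 = 131.50 mm
late-season: 0.89 × 4.99 × 25 = 111.03 mm
Seasonal total = 350.17 mm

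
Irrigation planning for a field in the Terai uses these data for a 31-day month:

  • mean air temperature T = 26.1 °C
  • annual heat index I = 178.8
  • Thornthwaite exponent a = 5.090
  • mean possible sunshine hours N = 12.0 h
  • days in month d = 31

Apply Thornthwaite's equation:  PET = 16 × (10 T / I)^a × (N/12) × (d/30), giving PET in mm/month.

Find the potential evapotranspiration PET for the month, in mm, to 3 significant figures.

10T/I = 10 × 26.1 / 178.8 = 1.4597
(10T/I)^a = 1.4597^5.090 = 6.8565
Uncorrected PET = 16 × 6.8565 = 109.704 mm
Correction = (N/12)(d/30) = (12.0/12)(31/30) = 1.0333
PET = 109.704 × 1.0333 = 113.357 mm/month

113 mm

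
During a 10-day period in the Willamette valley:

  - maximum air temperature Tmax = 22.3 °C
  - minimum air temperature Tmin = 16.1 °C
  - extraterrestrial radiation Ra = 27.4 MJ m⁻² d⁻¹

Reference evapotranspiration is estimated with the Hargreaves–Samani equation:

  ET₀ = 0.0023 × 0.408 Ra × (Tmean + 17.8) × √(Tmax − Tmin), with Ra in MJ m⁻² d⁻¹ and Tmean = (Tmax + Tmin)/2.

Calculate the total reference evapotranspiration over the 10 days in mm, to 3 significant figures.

Tmean = (22.3 + 16.1)/2 = 19.20 °C
0.408 Ra = 0.408 × 27.4 = 11.1792 mm/d equivalent
ET₀ = 0.0023 × 11.1792 × (19.20 + 17.8) × √6.2 = 0.0023 × 11.1792 × 37.00 × 2.4900 = 2.3689 mm/d
Over 10 days: 2.3689 × 10 = 23.689 mm

23.7 mm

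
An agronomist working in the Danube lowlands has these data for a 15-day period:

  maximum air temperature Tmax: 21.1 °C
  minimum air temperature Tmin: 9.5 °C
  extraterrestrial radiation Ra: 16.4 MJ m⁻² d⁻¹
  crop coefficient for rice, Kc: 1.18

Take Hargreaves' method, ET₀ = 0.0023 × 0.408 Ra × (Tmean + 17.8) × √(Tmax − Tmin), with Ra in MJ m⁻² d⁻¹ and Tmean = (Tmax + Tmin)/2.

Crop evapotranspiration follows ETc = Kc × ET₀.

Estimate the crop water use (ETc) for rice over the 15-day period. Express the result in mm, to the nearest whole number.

31 mm

Tmean = (21.1 + 9.5)/2 = 15.30 °C
0.408 Ra = 0.408 × 16.4 = 6.6912 mm/d equivalent
ET₀ = 0.0023 × 6.6912 × (15.30 + 17.8) × √11.6 = 0.0023 × 6.6912 × 33.10 × 3.4059 = 1.7350 mm/d
ETc = Kc × ET₀ = 1.18 × 1.7350 = 2.0473 mm/d
Over 15 days: 2.0473 × 15 = 30.710 mm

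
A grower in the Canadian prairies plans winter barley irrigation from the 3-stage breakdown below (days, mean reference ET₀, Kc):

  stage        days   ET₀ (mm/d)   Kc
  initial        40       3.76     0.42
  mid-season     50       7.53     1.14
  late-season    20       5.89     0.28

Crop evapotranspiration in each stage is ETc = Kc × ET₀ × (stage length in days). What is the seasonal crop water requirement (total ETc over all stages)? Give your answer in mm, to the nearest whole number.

525 mm

initial: 0.42 × 3.76 × 40 = 63.17 mm
mid-season: 1.14 × 7.53 × 50 = 429.21 mm
late-season: 0.28 × 5.89 × 20 = 32.98 mm
Seasonal total = 525.36 mm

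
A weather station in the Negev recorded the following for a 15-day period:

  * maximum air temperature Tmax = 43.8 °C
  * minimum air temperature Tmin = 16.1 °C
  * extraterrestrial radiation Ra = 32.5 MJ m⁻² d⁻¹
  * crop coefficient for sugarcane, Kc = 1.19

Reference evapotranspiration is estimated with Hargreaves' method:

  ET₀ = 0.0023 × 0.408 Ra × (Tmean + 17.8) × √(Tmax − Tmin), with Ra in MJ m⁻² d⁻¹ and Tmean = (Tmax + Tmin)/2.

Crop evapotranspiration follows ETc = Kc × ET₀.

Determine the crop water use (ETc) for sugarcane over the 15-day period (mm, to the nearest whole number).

137 mm

Tmean = (43.8 + 16.1)/2 = 29.95 °C
0.408 Ra = 0.408 × 32.5 = 13.2600 mm/d equivalent
ET₀ = 0.0023 × 13.2600 × (29.95 + 17.8) × √27.7 = 0.0023 × 13.2600 × 47.75 × 5.2631 = 7.6645 mm/d
ETc = Kc × ET₀ = 1.19 × 7.6645 = 9.1208 mm/d
Over 15 days: 9.1208 × 15 = 136.812 mm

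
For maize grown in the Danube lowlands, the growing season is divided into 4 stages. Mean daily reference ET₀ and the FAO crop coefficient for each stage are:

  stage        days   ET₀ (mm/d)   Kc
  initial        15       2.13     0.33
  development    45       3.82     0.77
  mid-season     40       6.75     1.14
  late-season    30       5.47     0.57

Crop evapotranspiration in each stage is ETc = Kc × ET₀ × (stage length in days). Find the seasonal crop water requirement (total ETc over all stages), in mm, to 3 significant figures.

544 mm

initial: 0.33 × 2.13 × 15 = 10.54 mm
development: 0.77 × 3.82 × 45 = 132.36 mm
mid-season: 1.14 × 6.75 × 40 = 307.80 mm
late-season: 0.57 × 5.47 × 30 = 93.54 mm
Seasonal total = 544.24 mm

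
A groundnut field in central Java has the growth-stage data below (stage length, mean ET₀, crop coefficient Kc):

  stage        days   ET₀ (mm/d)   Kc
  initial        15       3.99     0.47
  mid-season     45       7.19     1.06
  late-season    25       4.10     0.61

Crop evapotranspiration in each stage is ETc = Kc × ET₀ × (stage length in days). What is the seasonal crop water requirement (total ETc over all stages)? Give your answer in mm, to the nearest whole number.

initial: 0.47 × 3.99 × 15 = 28.13 mm
mid-season: 1.06 × 7.19 × 45 = 342.96 mm
late-season: 0.61 × 4.10 × 25 = 62.53 mm
Seasonal total = 433.62 mm

434 mm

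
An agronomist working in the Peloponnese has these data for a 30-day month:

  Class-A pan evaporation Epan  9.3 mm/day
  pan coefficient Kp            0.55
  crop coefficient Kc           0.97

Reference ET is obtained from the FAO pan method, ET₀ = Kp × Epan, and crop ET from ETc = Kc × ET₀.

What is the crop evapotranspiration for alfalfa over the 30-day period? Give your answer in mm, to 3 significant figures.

ET₀ = 0.55 × 9.3 = 5.1150 mm/d
ETc = Kc × ET₀ = 0.97 × 5.1150 = 4.9616 mm/d
Over 30 days: 4.9616 × 30 = 148.848 mm

149 mm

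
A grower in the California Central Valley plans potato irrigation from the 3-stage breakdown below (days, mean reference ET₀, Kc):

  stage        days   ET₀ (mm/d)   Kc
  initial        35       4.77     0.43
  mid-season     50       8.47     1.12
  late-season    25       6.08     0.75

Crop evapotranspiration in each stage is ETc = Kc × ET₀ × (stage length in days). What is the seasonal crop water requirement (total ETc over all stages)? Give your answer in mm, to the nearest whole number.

660 mm

initial: 0.43 × 4.77 × 35 = 71.79 mm
mid-season: 1.12 × 8.47 × 50 = 474.32 mm
late-season: 0.75 × 6.08 × 25 = 114.00 mm
Seasonal total = 660.11 mm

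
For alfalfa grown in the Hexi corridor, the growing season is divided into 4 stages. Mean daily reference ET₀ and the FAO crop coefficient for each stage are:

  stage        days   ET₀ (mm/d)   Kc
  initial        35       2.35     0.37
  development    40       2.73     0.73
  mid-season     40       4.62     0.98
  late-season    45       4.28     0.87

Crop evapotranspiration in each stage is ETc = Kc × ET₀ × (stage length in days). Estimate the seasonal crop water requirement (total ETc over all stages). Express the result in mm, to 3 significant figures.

459 mm

initial: 0.37 × 2.35 × 35 = 30.43 mm
development: 0.73 × 2.73 × 40 = 79.72 mm
mid-season: 0.98 × 4.62 × 40 = 181.10 mm
late-season: 0.87 × 4.28 × 45 = 167.56 mm
Seasonal total = 458.81 mm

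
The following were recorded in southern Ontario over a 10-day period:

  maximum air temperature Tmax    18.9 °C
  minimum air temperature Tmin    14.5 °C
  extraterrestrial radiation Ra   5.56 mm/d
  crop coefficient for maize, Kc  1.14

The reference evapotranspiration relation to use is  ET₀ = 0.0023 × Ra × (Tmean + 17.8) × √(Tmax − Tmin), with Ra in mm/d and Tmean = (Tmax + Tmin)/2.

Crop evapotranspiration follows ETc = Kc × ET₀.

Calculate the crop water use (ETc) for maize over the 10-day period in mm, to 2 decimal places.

10.55 mm

Tmean = (18.9 + 14.5)/2 = 16.70 °C
ET₀ = 0.0023 × 5.56 × (16.70 + 17.8) × √4.4 = 0.0023 × 5.56 × 34.50 × 2.0976 = 0.9254 mm/d
ETc = Kc × ET₀ = 1.14 × 0.9254 = 1.0550 mm/d
Over 10 days: 1.0550 × 10 = 10.550 mm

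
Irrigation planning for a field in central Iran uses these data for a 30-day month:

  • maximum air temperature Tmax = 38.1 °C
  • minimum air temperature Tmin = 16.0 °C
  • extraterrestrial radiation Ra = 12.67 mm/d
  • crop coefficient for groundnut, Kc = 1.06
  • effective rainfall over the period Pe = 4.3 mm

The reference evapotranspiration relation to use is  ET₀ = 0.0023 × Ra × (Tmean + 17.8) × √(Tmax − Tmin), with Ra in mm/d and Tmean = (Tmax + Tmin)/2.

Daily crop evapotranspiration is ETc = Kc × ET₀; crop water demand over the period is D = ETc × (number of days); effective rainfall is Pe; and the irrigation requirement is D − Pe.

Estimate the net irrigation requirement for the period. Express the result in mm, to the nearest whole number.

191 mm

Tmean = (38.1 + 16.0)/2 = 27.05 °C
ET₀ = 0.0023 × 12.67 × (27.05 + 17.8) × √22.1 = 0.0023 × 12.67 × 44.85 × 4.7011 = 6.1442 mm/d
ETc = Kc × ET₀ = 1.06 × 6.1442 = 6.5129 mm/d
Crop demand D = ETc × 30 d = 6.5129 × 30 = 195.387 mm
D − Pe = 195.387 − 4.3 = 191.087 mm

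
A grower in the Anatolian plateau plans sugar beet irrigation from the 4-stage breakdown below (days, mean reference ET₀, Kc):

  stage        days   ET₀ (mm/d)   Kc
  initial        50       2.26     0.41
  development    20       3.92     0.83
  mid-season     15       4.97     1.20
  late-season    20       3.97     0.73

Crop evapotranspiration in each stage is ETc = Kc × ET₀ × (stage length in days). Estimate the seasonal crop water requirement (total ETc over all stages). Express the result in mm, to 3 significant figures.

initial: 0.41 × 2.26 × 50 = 46.33 mm
development: 0.83 × 3.92 × 20 = 65.07 mm
mid-season: 1.20 × 4.97 × 15 = 89.46 mm
late-season: 0.73 × 3.97 × 20 = 57.96 mm
Seasonal total = 258.82 mm

259 mm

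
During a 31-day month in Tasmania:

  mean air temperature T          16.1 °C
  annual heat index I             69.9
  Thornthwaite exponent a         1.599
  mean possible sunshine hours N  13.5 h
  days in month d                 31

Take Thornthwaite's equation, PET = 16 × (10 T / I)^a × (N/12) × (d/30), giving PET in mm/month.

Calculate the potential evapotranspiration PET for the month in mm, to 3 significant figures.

10T/I = 10 × 16.1 / 69.9 = 2.3033
(10T/I)^a = 2.3033^1.599 = 3.7966
Uncorrected PET = 16 × 3.7966 = 60.746 mm
Correction = (N/12)(d/30) = (13.5/12)(31/30) = 1.1625
PET = 60.746 × 1.1625 = 70.617 mm/month

70.6 mm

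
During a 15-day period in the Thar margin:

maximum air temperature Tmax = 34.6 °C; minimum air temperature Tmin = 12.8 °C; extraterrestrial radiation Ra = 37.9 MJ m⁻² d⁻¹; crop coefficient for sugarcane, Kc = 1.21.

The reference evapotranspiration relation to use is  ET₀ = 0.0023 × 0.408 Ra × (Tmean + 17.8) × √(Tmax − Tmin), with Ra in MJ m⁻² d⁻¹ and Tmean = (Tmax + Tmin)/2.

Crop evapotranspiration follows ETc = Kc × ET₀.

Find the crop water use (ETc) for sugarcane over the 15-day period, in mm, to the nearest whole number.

Tmean = (34.6 + 12.8)/2 = 23.70 °C
0.408 Ra = 0.408 × 37.9 = 15.4632 mm/d equivalent
ET₀ = 0.0023 × 15.4632 × (23.70 + 17.8) × √21.8 = 0.0023 × 15.4632 × 41.50 × 4.6690 = 6.8913 mm/d
ETc = Kc × ET₀ = 1.21 × 6.8913 = 8.3385 mm/d
Over 15 days: 8.3385 × 15 = 125.078 mm

125 mm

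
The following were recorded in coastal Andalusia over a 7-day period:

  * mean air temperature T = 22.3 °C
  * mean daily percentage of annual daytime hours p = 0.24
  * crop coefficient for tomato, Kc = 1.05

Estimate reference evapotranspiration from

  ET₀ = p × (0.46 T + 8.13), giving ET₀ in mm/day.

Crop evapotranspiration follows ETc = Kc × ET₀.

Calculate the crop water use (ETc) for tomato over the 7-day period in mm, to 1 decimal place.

32.4 mm

ET₀ = 0.24 × (0.46 × 22.3 + 8.13) = 0.24 × 18.388 = 4.4131 mm/d
ETc = Kc × ET₀ = 1.05 × 4.4131 = 4.6338 mm/d
Over 7 days: 4.6338 × 7 = 32.437 mm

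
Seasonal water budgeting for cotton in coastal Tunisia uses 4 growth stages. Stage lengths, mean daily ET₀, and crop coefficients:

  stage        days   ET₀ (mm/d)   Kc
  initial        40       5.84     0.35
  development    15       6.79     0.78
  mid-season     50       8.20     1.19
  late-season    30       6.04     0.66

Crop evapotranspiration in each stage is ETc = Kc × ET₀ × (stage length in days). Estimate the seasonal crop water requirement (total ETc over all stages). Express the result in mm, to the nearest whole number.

initial: 0.35 × 5.84 × 40 = 81.76 mm
development: 0.78 × 6.79 × 15 = 79.44 mm
mid-season: 1.19 × 8.20 × 50 = 487.90 mm
late-season: 0.66 × 6.04 × 30 = 119.59 mm
Seasonal total = 768.69 mm

769 mm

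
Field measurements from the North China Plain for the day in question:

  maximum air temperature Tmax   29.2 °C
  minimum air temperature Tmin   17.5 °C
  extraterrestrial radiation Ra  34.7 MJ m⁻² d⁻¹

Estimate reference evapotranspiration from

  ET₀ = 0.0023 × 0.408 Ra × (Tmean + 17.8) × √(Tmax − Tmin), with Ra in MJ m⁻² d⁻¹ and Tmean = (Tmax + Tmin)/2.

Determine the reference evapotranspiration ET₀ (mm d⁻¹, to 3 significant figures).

Tmean = (29.2 + 17.5)/2 = 23.35 °C
0.408 Ra = 0.408 × 34.7 = 14.1576 mm/d equivalent
ET₀ = 0.0023 × 14.1576 × (23.35 + 17.8) × √11.7 = 0.0023 × 14.1576 × 41.15 × 3.4205 = 4.5833 mm/d

4.58 mm d⁻¹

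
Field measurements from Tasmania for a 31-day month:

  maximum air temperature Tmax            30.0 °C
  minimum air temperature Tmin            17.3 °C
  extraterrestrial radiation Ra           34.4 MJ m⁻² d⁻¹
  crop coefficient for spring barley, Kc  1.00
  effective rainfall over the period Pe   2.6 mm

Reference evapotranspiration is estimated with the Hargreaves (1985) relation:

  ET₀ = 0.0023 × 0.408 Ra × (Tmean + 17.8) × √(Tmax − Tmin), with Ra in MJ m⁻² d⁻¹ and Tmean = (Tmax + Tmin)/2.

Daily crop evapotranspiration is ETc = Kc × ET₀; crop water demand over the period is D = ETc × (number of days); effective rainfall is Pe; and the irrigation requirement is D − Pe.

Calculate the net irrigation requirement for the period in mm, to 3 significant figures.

Tmean = (30.0 + 17.3)/2 = 23.65 °C
0.408 Ra = 0.408 × 34.4 = 14.0352 mm/d equivalent
ET₀ = 0.0023 × 14.0352 × (23.65 + 17.8) × √12.7 = 0.0023 × 14.0352 × 41.45 × 3.5637 = 4.7684 mm/d
ETc = Kc × ET₀ = 1.00 × 4.7684 = 4.7684 mm/d
Crop demand D = ETc × 31 d = 4.7684 × 31 = 147.820 mm
D − Pe = 147.820 − 2.6 = 145.220 mm

145 mm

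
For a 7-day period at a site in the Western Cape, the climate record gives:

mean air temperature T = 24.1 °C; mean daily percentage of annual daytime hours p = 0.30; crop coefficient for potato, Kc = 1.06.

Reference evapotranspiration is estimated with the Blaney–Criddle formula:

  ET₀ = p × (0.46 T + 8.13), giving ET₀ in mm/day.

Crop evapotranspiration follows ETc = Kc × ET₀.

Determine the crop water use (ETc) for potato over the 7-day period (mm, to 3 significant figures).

ET₀ = 0.30 × (0.46 × 24.1 + 8.13) = 0.30 × 19.216 = 5.7648 mm/d
ETc = Kc × ET₀ = 1.06 × 5.7648 = 6.1107 mm/d
Over 7 days: 6.1107 × 7 = 42.775 mm

42.8 mm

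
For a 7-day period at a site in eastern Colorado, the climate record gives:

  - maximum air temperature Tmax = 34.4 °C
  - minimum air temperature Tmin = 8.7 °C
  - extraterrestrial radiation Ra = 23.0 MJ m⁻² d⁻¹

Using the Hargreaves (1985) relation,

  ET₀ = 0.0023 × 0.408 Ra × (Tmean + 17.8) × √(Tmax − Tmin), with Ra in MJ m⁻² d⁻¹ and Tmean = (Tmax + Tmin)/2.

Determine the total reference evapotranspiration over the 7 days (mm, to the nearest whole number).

Tmean = (34.4 + 8.7)/2 = 21.55 °C
0.408 Ra = 0.408 × 23.0 = 9.3840 mm/d equivalent
ET₀ = 0.0023 × 9.3840 × (21.55 + 17.8) × √25.7 = 0.0023 × 9.3840 × 39.35 × 5.0695 = 4.3055 mm/d
Over 7 days: 4.3055 × 7 = 30.139 mm

30 mm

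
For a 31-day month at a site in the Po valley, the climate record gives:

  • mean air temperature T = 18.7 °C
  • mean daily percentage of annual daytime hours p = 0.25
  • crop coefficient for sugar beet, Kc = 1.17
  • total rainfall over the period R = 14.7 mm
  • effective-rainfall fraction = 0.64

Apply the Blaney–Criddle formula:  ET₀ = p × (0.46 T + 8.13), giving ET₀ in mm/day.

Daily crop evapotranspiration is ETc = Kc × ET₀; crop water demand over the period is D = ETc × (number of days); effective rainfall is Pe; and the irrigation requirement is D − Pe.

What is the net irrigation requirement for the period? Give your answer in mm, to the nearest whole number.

ET₀ = 0.25 × (0.46 × 18.7 + 8.13) = 0.25 × 16.732 = 4.1830 mm/d
ETc = Kc × ET₀ = 1.17 × 4.1830 = 4.8941 mm/d
Crop demand D = ETc × 31 d = 4.8941 × 31 = 151.717 mm
Pe = 0.64 × 14.7 = 9.408 mm
D − Pe = 151.717 − 9.408 = 142.309 mm

142 mm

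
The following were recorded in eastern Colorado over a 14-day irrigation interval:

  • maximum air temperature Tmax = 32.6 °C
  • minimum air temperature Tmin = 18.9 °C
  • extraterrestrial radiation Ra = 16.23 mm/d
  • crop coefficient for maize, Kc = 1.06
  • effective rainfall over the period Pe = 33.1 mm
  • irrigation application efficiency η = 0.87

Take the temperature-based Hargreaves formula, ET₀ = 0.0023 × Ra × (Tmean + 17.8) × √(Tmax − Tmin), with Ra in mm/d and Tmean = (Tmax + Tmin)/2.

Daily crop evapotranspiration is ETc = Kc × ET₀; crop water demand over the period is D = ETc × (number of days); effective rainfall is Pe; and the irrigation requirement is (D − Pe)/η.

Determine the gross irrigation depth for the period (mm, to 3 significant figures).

Tmean = (32.6 + 18.9)/2 = 25.75 °C
ET₀ = 0.0023 × 16.23 × (25.75 + 17.8) × √13.7 = 0.0023 × 16.23 × 43.55 × 3.7014 = 6.0173 mm/d
ETc = Kc × ET₀ = 1.06 × 6.0173 = 6.3783 mm/d
Crop demand D = ETc × 14 d = 6.3783 × 14 = 89.296 mm
D − Pe = 89.296 − 33.1 = 56.196 mm
Gross irrigation = 56.196 / 0.87 = 64.593 mm

64.6 mm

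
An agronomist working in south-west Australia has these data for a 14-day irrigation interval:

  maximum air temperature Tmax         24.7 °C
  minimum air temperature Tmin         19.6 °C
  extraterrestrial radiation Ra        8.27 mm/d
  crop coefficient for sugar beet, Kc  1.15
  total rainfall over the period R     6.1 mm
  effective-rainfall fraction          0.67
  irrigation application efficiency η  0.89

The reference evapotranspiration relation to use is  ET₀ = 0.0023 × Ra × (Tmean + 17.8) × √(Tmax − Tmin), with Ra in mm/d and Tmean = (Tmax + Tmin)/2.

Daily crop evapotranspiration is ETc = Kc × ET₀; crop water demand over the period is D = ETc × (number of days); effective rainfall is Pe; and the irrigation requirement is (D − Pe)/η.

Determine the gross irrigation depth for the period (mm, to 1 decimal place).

26.5 mm

Tmean = (24.7 + 19.6)/2 = 22.15 °C
ET₀ = 0.0023 × 8.27 × (22.15 + 17.8) × √5.1 = 0.0023 × 8.27 × 39.95 × 2.2583 = 1.7161 mm/d
ETc = Kc × ET₀ = 1.15 × 1.7161 = 1.9735 mm/d
Crop demand D = ETc × 14 d = 1.9735 × 14 = 27.629 mm
Pe = 0.67 × 6.1 = 4.087 mm
D − Pe = 27.629 − 4.087 = 23.542 mm
Gross irrigation = 23.542 / 0.89 = 26.452 mm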